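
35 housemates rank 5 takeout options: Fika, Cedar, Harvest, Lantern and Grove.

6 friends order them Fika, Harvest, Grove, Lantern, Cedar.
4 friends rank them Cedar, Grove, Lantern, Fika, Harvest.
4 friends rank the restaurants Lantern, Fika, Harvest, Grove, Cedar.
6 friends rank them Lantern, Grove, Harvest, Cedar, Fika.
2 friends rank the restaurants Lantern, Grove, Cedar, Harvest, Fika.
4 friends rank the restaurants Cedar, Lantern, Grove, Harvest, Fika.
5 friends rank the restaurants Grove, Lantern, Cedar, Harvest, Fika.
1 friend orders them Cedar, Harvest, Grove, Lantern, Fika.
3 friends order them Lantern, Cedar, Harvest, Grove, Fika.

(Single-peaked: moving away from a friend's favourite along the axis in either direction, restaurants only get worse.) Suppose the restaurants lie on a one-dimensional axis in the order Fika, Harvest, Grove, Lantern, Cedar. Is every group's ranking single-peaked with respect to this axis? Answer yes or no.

no

Axis positions: Fika=1, Harvest=2, Grove=3, Lantern=4, Cedar=5.
Group 1 (peak Fika at position 1): ranking walks positions 1-2-3-4-5, expanding outward from the peak — single-peaked.
Group 2: ranking walks positions 5-3-4-1-2; Grove is ranked above Lantern even though Lantern lies between Grove and the peak Cedar on the axis — preferences dip and rise again. Not single-peaked.
Group 3: ranking walks positions 4-1-2-3-5; Fika is ranked above Grove even though Grove lies between Fika and the peak Lantern on the axis — preferences dip and rise again. Not single-peaked.
Group 4 (peak Lantern at position 4): ranking walks positions 4-3-2-5-1, expanding outward from the peak — single-peaked.
Group 5 (peak Lantern at position 4): ranking walks positions 4-3-5-2-1, expanding outward from the peak — single-peaked.
Group 6 (peak Cedar at position 5): ranking walks positions 5-4-3-2-1, expanding outward from the peak — single-peaked.
Group 7 (peak Grove at position 3): ranking walks positions 3-4-5-2-1, expanding outward from the peak — single-peaked.
Group 8: ranking walks positions 5-2-3-4-1; Harvest is ranked above Lantern even though Lantern lies between Harvest and the peak Cedar on the axis — preferences dip and rise again. Not single-peaked.
Group 9: ranking walks positions 4-5-2-3-1; Harvest is ranked above Grove even though Grove lies between Harvest and the peak Lantern on the axis — preferences dip and rise again. Not single-peaked.
Group 2 violates single-peakedness, so the profile is not single-peaked on this axis.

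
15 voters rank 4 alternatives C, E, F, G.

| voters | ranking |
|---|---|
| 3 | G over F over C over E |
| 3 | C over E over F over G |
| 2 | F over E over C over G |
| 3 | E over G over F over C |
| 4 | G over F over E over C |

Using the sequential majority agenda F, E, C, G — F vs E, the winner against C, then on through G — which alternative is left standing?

Round 1: F vs E — 9–6, F advances.
Round 2: F vs C — 12–3, F advances.
Round 3: F vs G — 5–10, G advances.
G survives the agenda.

G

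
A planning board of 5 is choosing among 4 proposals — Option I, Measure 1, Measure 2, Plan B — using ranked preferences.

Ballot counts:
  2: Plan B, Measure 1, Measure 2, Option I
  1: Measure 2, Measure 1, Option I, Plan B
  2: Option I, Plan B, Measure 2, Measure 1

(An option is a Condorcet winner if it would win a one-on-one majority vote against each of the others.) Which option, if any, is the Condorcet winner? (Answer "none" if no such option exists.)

none

Pairwise majorities:
Option I vs Measure 1: 2 for Option I, 3 for Measure 1 — Measure 1 by 3–2.
Option I vs Measure 2: Option I is ranked higher on 2 ballots, Measure 2 on 3. Measure 2 wins 3–2.
Option I vs Plan B: Option I is ranked higher on 1+2 = 3 ballots, Plan B on 2. Option I wins 3–2.
Measure 1 vs Measure 2: Measure 1 is ranked higher on 2 ballots, Measure 2 on 3. Measure 2 wins 3–2.
Measure 1 vs Plan B: 1 for Measure 1, 4 for Plan B — Plan B by 4–1.
Measure 2 vs Plan B: Measure 2 is ranked higher on 1 ballot, Plan B on 4. Plan B wins 4–1.
Each option drops at least one matchup (Option I loses to Measure 1; Measure 1 loses to Measure 2; Measure 2 loses to Plan B; Plan B loses to Option I); the cycle Option I > Plan B > Measure 1 > Option I rules out a Condorcet winner.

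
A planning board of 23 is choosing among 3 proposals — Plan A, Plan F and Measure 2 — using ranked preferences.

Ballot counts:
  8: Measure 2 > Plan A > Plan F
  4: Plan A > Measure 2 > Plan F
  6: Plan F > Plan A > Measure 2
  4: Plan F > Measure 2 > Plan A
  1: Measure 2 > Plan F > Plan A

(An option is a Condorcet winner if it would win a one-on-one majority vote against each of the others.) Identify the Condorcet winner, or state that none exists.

Measure 2

Pairwise majorities:
Plan A vs Plan F: 12 to 11, Plan A.
Plan A vs Measure 2: 4+6 = 10 for Plan A, 13 for Measure 2 — Measure 2 by 13–10.
Plan F vs Measure 2: 6+4 = 10 for Plan F, 13 for Measure 2 — Measure 2 by 13–10.
Measure 2 beats each of Plan A, Plan F — Measure 2 is the Condorcet winner.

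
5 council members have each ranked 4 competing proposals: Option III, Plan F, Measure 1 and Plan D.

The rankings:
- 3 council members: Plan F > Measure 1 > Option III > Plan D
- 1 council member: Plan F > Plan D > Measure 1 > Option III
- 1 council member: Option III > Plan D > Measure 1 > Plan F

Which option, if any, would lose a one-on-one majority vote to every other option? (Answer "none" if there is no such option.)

Plan D

Pairwise majorities:
Option III vs Plan F: Option III preferred on 1 ballot; Plan F wins 4–1.
Option III vs Measure 1: Option III preferred on 1 ballot; Measure 1 wins 4–1.
Option III vs Plan D: Option III, 4–1.
Plan F–Measure 1: Plan F 4–1.
Plan F vs Plan D: Plan F, 4–1.
Measure 1 vs Plan D: 3 to 2, Measure 1.
Plan D is beaten in every head-to-head and is the Condorcet loser.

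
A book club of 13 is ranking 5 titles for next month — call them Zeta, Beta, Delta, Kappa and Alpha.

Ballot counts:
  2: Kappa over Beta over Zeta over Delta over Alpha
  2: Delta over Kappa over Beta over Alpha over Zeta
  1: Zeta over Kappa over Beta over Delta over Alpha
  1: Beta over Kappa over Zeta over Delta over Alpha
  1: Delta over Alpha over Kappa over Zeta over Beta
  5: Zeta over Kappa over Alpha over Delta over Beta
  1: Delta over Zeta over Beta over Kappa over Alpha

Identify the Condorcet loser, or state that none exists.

Alpha

Pairwise majorities:
Zeta vs Beta: Zeta preferred on 1+1+5+1 = 8 ballots; Zeta wins 8–5.
Zeta–Delta: Zeta 9–4.
Zeta vs Kappa: Zeta, 7–6.
Zeta vs Alpha: 2+1+1+5+1 = 10 for Zeta, 3 for Alpha — Zeta by 10–3.
Beta vs Delta: Delta, 9–4.
Beta vs Kappa: Beta is ranked higher on 1+1 = 2 ballots, Kappa on 11. Kappa wins 11–2.
Beta vs Alpha: Beta, 7–6.
Delta–Kappa: Kappa 9–4.
Delta vs Alpha: Delta wins 8–5.
Kappa vs Alpha: 12 to 1, Kappa.
Alpha is beaten in every head-to-head and is the Condorcet loser.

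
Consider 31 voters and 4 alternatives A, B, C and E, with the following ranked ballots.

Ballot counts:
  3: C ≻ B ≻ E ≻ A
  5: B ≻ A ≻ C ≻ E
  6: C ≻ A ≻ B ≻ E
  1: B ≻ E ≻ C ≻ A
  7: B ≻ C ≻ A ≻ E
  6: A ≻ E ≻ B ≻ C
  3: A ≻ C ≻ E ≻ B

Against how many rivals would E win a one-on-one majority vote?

E against each rival (31 voters):
E vs A: A, 27–4.
E vs B: E is ranked higher on 6+3 = 9 ballots, B on 22. B wins 22–9.
E vs C: C wins 24–7.
E beats no one; loses to A, B, C — 0 pairwise wins.

0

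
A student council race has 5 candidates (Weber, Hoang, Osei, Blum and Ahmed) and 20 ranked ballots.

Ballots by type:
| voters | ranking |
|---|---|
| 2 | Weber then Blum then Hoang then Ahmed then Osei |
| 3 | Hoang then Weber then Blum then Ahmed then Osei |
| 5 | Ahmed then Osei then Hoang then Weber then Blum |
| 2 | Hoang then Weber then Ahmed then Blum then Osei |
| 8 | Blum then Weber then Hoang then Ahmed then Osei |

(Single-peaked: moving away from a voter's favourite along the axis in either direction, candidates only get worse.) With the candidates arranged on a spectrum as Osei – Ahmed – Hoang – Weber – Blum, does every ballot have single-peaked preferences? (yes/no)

yes

Axis positions: Osei=1, Ahmed=2, Hoang=3, Weber=4, Blum=5.
Type 1 (peak Weber at position 4): ranking walks positions 4-5-3-2-1, expanding outward from the peak — single-peaked.
Type 2 (peak Hoang at position 3): ranking walks positions 3-4-5-2-1, expanding outward from the peak — single-peaked.
Type 3 (peak Ahmed at position 2): ranking walks positions 2-1-3-4-5, expanding outward from the peak — single-peaked.
Type 4 (peak Hoang at position 3): ranking walks positions 3-4-2-5-1, expanding outward from the peak — single-peaked.
Type 5 (peak Blum at position 5): ranking walks positions 5-4-3-2-1, expanding outward from the peak — single-peaked.
Every ranking is single-peaked on this axis.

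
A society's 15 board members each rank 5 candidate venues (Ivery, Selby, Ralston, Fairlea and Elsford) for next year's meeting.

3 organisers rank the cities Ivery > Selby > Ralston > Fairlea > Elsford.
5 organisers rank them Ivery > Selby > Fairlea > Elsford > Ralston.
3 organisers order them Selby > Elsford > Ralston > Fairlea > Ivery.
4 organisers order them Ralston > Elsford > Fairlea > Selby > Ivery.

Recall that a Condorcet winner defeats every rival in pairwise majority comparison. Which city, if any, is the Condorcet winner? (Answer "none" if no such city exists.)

Check each pair by majority over 15 ballots:
Ivery–Selby: Ivery 8–7.
Ivery vs Ralston: Ivery preferred on 3+5 = 8 ballots; Ivery wins 8–7.
Ivery vs Fairlea: Ivery wins 8–7.
Ivery vs Elsford: Ivery, 8–7.
Selby vs Ralston: 3+5+3 = 11 for Selby, 4 for Ralston — Selby by 11–4.
Selby–Fairlea: Selby 11–4.
Selby–Elsford: Selby 11–4.
Ralston vs Fairlea: Ralston is ranked higher on 3+3+4 = 10 ballots, Fairlea on 5. Ralston wins 10–5.
Ralston vs Elsford: Elsford wins 8–7.
Fairlea vs Elsford: Fairlea is ranked higher on 3+5 = 8 ballots, Elsford on 7. Fairlea wins 8–7.
Ivery wins every pairwise contest, so Ivery is the Condorcet winner.

Ivery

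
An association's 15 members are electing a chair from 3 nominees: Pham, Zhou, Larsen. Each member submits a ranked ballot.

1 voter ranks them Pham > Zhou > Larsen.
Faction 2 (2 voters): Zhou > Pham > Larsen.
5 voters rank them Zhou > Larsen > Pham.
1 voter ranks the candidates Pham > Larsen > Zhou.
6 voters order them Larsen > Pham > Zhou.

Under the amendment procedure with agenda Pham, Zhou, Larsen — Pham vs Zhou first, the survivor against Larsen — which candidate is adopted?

Round 1: Pham vs Zhou — 8–7, Pham advances.
Round 2: Pham vs Larsen — 4–11, Larsen advances.
The agenda winner is Larsen.

Larsen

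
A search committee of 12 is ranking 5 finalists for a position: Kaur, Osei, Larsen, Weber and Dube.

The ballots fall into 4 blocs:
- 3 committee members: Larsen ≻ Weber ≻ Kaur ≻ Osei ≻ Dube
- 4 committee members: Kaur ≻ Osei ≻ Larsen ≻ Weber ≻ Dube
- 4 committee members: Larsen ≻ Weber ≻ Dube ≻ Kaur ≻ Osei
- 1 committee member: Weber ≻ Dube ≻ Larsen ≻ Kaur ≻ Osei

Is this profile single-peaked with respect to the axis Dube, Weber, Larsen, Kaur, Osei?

yes

Axis positions: Dube=1, Weber=2, Larsen=3, Kaur=4, Osei=5.
Bloc 1 (peak Larsen at position 3): ranking walks positions 3-2-4-5-1, expanding outward from the peak — single-peaked.
Bloc 2 (peak Kaur at position 4): ranking walks positions 4-5-3-2-1, expanding outward from the peak — single-peaked.
Bloc 3 (peak Larsen at position 3): ranking walks positions 3-2-1-4-5, expanding outward from the peak — single-peaked.
Bloc 4 (peak Weber at position 2): ranking walks positions 2-1-3-4-5, expanding outward from the peak — single-peaked.
Every ranking is single-peaked on this axis.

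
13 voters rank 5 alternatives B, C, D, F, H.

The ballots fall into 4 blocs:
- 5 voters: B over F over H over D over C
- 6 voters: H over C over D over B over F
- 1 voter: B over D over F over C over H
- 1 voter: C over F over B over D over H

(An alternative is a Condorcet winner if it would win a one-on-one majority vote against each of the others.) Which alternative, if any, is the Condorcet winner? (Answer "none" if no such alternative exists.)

Head-to-head results (13 voters):
B–C: C 7–6.
B vs D: B wins 7–6.
B vs F: B wins 12–1.
B–H: B 7–6.
C–D: C 7–6.
C–F: C 7–6.
C vs H: H wins 11–2.
D vs F: D, 7–6.
D–H: H 11–2.
F vs H: F wins 7–6.
Every alternative loses at least once (B loses to C; C loses to H; D loses to B; F loses to B; H loses to B). The majority relation contains the cycle B → H → C → B, so there is no Condorcet winner.

none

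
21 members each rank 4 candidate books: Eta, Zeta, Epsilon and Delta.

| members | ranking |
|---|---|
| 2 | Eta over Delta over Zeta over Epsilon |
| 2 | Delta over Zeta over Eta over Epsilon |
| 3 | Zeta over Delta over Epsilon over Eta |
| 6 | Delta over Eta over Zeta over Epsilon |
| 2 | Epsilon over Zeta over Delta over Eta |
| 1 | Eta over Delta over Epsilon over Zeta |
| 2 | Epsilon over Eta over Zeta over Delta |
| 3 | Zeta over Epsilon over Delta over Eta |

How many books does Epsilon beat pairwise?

0

Epsilon against each rival (21 members):
Epsilon vs Eta: Epsilon is ranked higher on 3+2+2+3 = 10 ballots, Eta on 11. Eta wins 11–10.
Epsilon vs Zeta: Zeta, 16–5.
Epsilon–Delta: Delta 14–7.
Epsilon beats no one; loses to Eta, Zeta, Delta — 0 pairwise wins.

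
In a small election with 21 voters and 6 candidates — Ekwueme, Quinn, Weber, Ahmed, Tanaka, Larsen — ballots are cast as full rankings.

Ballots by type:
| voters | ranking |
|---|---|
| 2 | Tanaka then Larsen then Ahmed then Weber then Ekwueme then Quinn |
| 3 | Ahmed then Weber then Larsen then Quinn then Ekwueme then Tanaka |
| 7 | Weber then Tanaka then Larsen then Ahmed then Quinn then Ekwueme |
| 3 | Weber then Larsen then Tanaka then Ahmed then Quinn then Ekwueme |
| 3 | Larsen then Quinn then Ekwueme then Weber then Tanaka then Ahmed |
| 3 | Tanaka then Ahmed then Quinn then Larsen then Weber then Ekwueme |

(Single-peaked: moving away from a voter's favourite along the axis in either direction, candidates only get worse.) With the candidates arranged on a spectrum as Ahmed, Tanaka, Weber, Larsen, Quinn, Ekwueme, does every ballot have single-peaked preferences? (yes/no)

no

Axis positions: Ahmed=1, Tanaka=2, Weber=3, Larsen=4, Quinn=5, Ekwueme=6.
Type 1: ranking walks positions 2-4-1-3-6-5; Larsen is ranked above Weber even though Weber lies between Larsen and the peak Tanaka on the axis — preferences dip and rise again. Not single-peaked.
Type 2: ranking walks positions 1-3-4-5-6-2; Weber is ranked above Tanaka even though Tanaka lies between Weber and the peak Ahmed on the axis — preferences dip and rise again. Not single-peaked.
Type 3 (peak Weber at position 3): ranking walks positions 3-2-4-1-5-6, expanding outward from the peak — single-peaked.
Type 4 (peak Weber at position 3): ranking walks positions 3-4-2-1-5-6, expanding outward from the peak — single-peaked.
Type 5 (peak Larsen at position 4): ranking walks positions 4-5-6-3-2-1, expanding outward from the peak — single-peaked.
Type 6: ranking walks positions 2-1-5-4-3-6; Quinn is ranked above Weber even though Weber lies between Quinn and the peak Tanaka on the axis — preferences dip and rise again. Not single-peaked.
Type 1 violates single-peakedness, so the profile is not single-peaked on this axis.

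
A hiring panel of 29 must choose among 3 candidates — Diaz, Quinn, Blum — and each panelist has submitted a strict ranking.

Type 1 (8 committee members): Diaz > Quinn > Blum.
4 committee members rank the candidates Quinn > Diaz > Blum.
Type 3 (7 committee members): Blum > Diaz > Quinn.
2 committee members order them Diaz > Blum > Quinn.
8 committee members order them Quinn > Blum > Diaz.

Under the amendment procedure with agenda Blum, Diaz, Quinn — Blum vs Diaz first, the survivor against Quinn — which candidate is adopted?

Round 1: Blum vs Diaz — 15–14, Blum advances.
Round 2: Blum vs Quinn — 9–20, Quinn advances.
The agenda winner is Quinn.

Quinn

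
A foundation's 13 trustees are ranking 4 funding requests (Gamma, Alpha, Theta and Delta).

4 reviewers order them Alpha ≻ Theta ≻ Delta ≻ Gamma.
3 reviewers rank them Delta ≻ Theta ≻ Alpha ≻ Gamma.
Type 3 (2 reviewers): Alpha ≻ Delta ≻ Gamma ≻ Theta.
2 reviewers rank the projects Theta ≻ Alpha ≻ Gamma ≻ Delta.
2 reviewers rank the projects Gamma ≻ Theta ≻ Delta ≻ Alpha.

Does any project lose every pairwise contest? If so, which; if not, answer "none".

Head-to-head results (13 reviewers):
Gamma vs Alpha: Alpha wins 11–2.
Gamma vs Theta: Theta wins 9–4.
Gamma vs Delta: Gamma is ranked higher on 2+2 = 4 ballots, Delta on 9. Delta wins 9–4.
Alpha vs Theta: Theta wins 7–6.
Alpha vs Delta: 4+2+2 = 8 for Alpha, 5 for Delta — Alpha by 8–5.
Theta vs Delta: Theta wins 8–5.
Gamma loses to every other project — it is the Condorcet loser.

Gamma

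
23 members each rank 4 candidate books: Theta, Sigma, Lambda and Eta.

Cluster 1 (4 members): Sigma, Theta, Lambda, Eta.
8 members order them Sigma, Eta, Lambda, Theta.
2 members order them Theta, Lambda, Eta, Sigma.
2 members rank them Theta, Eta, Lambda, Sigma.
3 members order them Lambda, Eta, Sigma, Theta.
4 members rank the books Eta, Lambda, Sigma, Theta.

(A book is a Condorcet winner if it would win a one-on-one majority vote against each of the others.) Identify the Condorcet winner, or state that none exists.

Pairwise majorities:
Theta vs Sigma: Sigma wins 19–4.
Theta vs Lambda: Lambda wins 15–8.
Theta vs Eta: Eta wins 15–8.
Sigma–Lambda: Sigma 12–11.
Sigma–Eta: Sigma 12–11.
Lambda vs Eta: Eta, 14–9.
Only Sigma has no losses; Sigma is the Condorcet winner.

Sigma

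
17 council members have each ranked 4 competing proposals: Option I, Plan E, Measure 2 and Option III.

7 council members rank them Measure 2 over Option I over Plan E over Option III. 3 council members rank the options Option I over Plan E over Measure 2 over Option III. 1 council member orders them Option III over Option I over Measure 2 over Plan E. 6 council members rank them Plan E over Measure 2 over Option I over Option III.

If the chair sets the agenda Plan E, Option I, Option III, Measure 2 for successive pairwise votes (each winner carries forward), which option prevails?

Measure 2

Round 1: Plan E vs Option I — 6–11, Option I advances.
Round 2: Option I vs Option III — 16–1, Option I advances.
Round 3: Option I vs Measure 2 — 4–13, Measure 2 advances.
Measure 2 survives the agenda.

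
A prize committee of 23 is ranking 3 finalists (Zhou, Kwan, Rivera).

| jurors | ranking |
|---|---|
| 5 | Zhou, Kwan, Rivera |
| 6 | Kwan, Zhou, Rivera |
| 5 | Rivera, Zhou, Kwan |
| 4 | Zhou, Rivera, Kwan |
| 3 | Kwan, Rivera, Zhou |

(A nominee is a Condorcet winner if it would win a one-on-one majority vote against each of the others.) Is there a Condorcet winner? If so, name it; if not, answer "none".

Check each pair by majority over 23 ballots:
Zhou vs Kwan: Zhou preferred on 5+5+4 = 14 ballots; Zhou wins 14–9.
Zhou vs Rivera: Zhou preferred on 5+6+4 = 15 ballots; Zhou wins 15–8.
Kwan vs Rivera: 5+6+3 = 14 for Kwan, 9 for Rivera — Kwan by 14–9.
Zhou wins every pairwise contest, so Zhou is the Condorcet winner.

Zhou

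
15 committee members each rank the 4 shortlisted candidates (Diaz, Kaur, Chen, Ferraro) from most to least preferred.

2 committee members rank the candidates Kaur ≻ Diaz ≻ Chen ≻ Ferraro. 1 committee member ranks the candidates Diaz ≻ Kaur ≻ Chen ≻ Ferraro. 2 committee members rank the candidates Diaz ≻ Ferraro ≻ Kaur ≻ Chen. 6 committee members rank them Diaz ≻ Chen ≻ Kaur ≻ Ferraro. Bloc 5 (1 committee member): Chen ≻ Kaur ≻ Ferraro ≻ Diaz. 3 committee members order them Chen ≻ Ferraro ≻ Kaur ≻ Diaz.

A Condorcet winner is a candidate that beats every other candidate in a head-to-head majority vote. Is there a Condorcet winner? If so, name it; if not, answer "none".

Diaz

Pairwise majorities:
Diaz vs Kaur: Diaz wins 9–6.
Diaz vs Chen: Diaz wins 11–4.
Diaz vs Ferraro: Diaz wins 11–4.
Kaur vs Chen: Kaur preferred on 2+1+2 = 5 ballots; Chen wins 10–5.
Kaur vs Ferraro: 10 to 5, Kaur.
Chen vs Ferraro: Chen is ranked higher on 2+1+6+1+3 = 13 ballots, Ferraro on 2. Chen wins 13–2.
Diaz wins every pairwise contest, so Diaz is the Condorcet winner.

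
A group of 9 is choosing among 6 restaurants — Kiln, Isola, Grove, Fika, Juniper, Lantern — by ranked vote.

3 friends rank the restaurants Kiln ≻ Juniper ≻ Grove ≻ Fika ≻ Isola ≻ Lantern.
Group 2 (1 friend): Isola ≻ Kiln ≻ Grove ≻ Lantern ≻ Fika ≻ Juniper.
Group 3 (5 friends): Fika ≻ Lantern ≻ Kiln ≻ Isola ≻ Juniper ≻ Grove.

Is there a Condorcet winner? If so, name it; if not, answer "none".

Head-to-head results (9 friends):
Kiln vs Isola: Kiln is ranked higher on 3+5 = 8 ballots, Isola on 1. Kiln wins 8–1.
Kiln vs Grove: Kiln is ranked higher on 3+1+5 = 9 ballots, Grove on 0. Kiln wins 9–0.
Kiln vs Fika: 4 to 5, Fika.
Kiln vs Juniper: 3+1+5 = 9 for Kiln, 0 for Juniper — Kiln by 9–0.
Kiln vs Lantern: 3+1 = 4 for Kiln, 5 for Lantern — Lantern by 5–4.
Isola vs Grove: 6 to 3, Isola.
Isola vs Fika: Isola preferred on 1 ballot; Fika wins 8–1.
Isola vs Juniper: 1+5 = 6 for Isola, 3 for Juniper — Isola by 6–3.
Isola vs Lantern: Isola preferred on 3+1 = 4 ballots; Lantern wins 5–4.
Grove vs Fika: Grove preferred on 3+1 = 4 ballots; Fika wins 5–4.
Grove vs Juniper: 1 to 8, Juniper.
Grove vs Lantern: Grove is ranked higher on 3+1 = 4 ballots, Lantern on 5. Lantern wins 5–4.
Fika vs Juniper: Fika is ranked higher on 1+5 = 6 ballots, Juniper on 3. Fika wins 6–3.
Fika vs Lantern: Fika preferred on 3+5 = 8 ballots; Fika wins 8–1.
Juniper vs Lantern: Juniper is ranked higher on 3 ballots, Lantern on 6. Lantern wins 6–3.
Fika beats each of Kiln, Isola, Grove, Juniper, Lantern — Fika is the Condorcet winner.

Fika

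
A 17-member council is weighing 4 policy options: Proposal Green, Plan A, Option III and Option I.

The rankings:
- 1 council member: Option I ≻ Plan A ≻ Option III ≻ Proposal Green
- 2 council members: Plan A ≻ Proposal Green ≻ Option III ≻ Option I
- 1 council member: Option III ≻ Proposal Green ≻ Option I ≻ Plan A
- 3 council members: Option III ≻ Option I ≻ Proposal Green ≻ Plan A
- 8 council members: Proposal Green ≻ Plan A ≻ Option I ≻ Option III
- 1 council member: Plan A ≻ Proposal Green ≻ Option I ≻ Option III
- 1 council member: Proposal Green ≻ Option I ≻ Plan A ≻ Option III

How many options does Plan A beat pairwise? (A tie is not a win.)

2

Plan A against each rival (17 council members):
Plan A vs Proposal Green: Proposal Green wins 13–4.
Plan A–Option III: Plan A 13–4.
Plan A vs Option I: Plan A, 11–6.
Plan A beats Option III, Option I; loses to Proposal Green — 2 pairwise wins.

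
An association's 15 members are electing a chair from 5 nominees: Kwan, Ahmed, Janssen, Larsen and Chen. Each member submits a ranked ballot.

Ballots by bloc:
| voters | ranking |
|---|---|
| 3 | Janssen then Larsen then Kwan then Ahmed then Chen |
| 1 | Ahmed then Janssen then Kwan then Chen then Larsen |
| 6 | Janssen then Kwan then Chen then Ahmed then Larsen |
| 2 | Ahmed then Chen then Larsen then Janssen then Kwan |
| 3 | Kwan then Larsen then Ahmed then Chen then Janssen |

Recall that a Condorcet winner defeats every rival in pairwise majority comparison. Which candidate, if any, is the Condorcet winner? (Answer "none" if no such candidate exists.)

Pairwise majorities:
Kwan vs Ahmed: Kwan is ranked higher on 3+6+3 = 12 ballots, Ahmed on 3. Kwan wins 12–3.
Kwan vs Janssen: 3 to 12, Janssen.
Kwan vs Larsen: Kwan wins 10–5.
Kwan vs Chen: 13 to 2, Kwan.
Ahmed vs Janssen: Ahmed preferred on 1+2+3 = 6 ballots; Janssen wins 9–6.
Ahmed vs Larsen: Ahmed is ranked higher on 1+6+2 = 9 ballots, Larsen on 6. Ahmed wins 9–6.
Ahmed–Chen: Ahmed 9–6.
Janssen vs Larsen: 10 to 5, Janssen.
Janssen vs Chen: Janssen is ranked higher on 3+1+6 = 10 ballots, Chen on 5. Janssen wins 10–5.
Larsen vs Chen: Chen wins 9–6.
Only Janssen has no losses; Janssen is the Condorcet winner.

Janssen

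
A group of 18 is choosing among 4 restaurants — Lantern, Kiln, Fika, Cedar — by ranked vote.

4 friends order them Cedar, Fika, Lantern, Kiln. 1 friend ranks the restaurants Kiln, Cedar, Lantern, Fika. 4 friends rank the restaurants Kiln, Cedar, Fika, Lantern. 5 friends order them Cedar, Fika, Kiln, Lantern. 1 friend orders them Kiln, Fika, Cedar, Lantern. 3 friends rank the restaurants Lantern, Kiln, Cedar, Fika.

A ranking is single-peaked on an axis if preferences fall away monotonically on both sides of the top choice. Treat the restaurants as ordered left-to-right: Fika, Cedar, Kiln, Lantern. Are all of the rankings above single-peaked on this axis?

Axis positions: Fika=1, Cedar=2, Kiln=3, Lantern=4.
Type 1: ranking walks positions 2-1-4-3; Lantern is ranked above Kiln even though Kiln lies between Lantern and the peak Cedar on the axis — preferences dip and rise again. Not single-peaked.
Type 2 (peak Kiln at position 3): ranking walks positions 3-2-4-1, expanding outward from the peak — single-peaked.
Type 3 (peak Kiln at position 3): ranking walks positions 3-2-1-4, expanding outward from the peak — single-peaked.
Type 4 (peak Cedar at position 2): ranking walks positions 2-1-3-4, expanding outward from the peak — single-peaked.
Type 5: ranking walks positions 3-1-2-4; Fika is ranked above Cedar even though Cedar lies between Fika and the peak Kiln on the axis — preferences dip and rise again. Not single-peaked.
Type 6 (peak Lantern at position 4): ranking walks positions 4-3-2-1, expanding outward from the peak — single-peaked.
Type 1 violates single-peakedness, so the profile is not single-peaked on this axis.

no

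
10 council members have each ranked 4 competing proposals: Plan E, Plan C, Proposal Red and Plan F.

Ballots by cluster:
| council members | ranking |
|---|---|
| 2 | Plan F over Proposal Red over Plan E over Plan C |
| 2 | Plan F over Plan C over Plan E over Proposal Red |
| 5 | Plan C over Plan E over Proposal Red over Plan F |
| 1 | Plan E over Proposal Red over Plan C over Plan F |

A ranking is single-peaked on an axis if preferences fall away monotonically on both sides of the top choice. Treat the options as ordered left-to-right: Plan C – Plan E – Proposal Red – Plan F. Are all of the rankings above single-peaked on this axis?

no

Axis positions: Plan C=1, Plan E=2, Proposal Red=3, Plan F=4.
Cluster 1 (peak Plan F at position 4): ranking walks positions 4-3-2-1, expanding outward from the peak — single-peaked.
Cluster 2: ranking walks positions 4-1-2-3; Plan C is ranked above Proposal Red even though Proposal Red lies between Plan C and the peak Plan F on the axis — preferences dip and rise again. Not single-peaked.
Cluster 3 (peak Plan C at position 1): ranking walks positions 1-2-3-4, expanding outward from the peak — single-peaked.
Cluster 4 (peak Plan E at position 2): ranking walks positions 2-3-1-4, expanding outward from the peak — single-peaked.
Cluster 2 violates single-peakedness, so the profile is not single-peaked on this axis.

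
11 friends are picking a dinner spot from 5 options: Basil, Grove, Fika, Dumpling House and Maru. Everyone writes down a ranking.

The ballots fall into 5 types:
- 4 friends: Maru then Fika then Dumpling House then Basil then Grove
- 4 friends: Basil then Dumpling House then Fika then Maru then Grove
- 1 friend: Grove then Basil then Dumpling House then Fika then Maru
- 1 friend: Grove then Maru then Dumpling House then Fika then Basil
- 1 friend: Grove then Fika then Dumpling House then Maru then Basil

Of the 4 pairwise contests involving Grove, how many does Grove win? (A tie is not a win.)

0

Grove against each rival (11 friends):
Grove vs Basil: Grove preferred on 1+1+1 = 3 ballots; Basil wins 8–3.
Grove vs Fika: Grove is ranked higher on 1+1+1 = 3 ballots, Fika on 8. Fika wins 8–3.
Grove vs Dumpling House: Dumpling House wins 8–3.
Grove vs Maru: Maru wins 8–3.
Grove beats no one; loses to Basil, Fika, Dumpling House, Maru — 0 pairwise wins.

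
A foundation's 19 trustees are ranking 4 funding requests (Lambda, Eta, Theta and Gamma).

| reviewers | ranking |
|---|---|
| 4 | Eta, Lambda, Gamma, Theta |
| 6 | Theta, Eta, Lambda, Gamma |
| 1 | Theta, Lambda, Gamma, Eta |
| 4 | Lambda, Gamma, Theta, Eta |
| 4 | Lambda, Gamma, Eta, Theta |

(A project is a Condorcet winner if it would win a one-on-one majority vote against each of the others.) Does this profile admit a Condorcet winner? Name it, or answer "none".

Pairwise majorities:
Lambda vs Eta: 9 to 10, Eta.
Lambda vs Theta: 12 to 7, Lambda.
Lambda–Gamma: Lambda 19–0.
Eta vs Theta: 8 to 11, Theta.
Eta vs Gamma: 4+6 = 10 for Eta, 9 for Gamma — Eta by 10–9.
Theta vs Gamma: 7 to 12, Gamma.
Each project drops at least one matchup (Lambda loses to Eta; Eta loses to Theta; Theta loses to Lambda; Gamma loses to Lambda); the cycle Lambda → Theta → Eta → Lambda rules out a Condorcet winner.

none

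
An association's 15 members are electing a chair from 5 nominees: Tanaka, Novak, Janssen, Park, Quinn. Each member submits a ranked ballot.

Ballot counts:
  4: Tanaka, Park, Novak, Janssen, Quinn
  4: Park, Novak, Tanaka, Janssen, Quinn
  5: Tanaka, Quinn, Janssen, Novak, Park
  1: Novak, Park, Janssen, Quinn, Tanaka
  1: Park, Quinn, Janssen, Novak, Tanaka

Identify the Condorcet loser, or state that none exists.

Head-to-head results (15 voters):
Tanaka vs Novak: 9 to 6, Tanaka.
Tanaka vs Janssen: Tanaka, 13–2.
Tanaka vs Park: Tanaka is ranked higher on 4+5 = 9 ballots, Park on 6. Tanaka wins 9–6.
Tanaka vs Quinn: Tanaka is ranked higher on 4+4+5 = 13 ballots, Quinn on 2. Tanaka wins 13–2.
Novak vs Janssen: Novak, 9–6.
Novak vs Park: Novak is ranked higher on 5+1 = 6 ballots, Park on 9. Park wins 9–6.
Novak–Quinn: Novak 9–6.
Janssen–Park: Park 10–5.
Janssen vs Quinn: Janssen is ranked higher on 4+4+1 = 9 ballots, Quinn on 6. Janssen wins 9–6.
Park vs Quinn: Park wins 10–5.
Quinn is beaten in every head-to-head and is the Condorcet loser.

Quinn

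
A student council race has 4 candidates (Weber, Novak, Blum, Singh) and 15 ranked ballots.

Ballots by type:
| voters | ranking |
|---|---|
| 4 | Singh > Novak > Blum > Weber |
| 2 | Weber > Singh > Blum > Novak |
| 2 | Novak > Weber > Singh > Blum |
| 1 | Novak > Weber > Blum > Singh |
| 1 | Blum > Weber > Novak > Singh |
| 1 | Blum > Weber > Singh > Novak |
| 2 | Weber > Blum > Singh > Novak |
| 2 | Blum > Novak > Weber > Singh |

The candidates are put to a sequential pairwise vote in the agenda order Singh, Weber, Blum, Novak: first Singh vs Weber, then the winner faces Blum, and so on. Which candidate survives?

Round 1: Singh vs Weber — 4–11, Weber advances.
Round 2: Weber vs Blum — 7–8, Blum advances.
Round 3: Blum vs Novak — 8–7, Blum advances.
The agenda winner is Blum.

Blum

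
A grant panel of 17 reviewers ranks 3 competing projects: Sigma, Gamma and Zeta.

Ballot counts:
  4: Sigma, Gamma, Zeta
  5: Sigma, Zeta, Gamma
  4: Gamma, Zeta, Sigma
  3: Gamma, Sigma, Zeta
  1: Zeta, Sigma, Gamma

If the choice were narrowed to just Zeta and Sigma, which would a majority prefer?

Sigma

Ballots ranking Zeta above Sigma: 4 + 1 = 5.
Ballots ranking Sigma above Zeta: 17 − 5 = 12.
Sigma wins the head-to-head 12–5.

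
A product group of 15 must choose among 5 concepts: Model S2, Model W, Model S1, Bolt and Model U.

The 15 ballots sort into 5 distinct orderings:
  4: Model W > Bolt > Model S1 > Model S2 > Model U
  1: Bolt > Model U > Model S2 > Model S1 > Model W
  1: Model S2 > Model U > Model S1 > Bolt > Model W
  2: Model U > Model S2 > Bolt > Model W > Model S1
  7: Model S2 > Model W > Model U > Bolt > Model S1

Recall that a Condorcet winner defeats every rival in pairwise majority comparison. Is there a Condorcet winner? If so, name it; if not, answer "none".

Check each pair by majority over 15 ballots:
Model S2 vs Model W: Model S2 wins 11–4.
Model S2 vs Model S1: Model S2 wins 11–4.
Model S2 vs Bolt: Model S2 wins 10–5.
Model S2 vs Model U: Model S2, 12–3.
Model W vs Model S1: Model W, 13–2.
Model W vs Bolt: Model W, 11–4.
Model W–Model U: Model W 11–4.
Model S1 vs Bolt: Bolt, 14–1.
Model S1 vs Model U: Model U, 11–4.
Bolt vs Model U: Model U wins 10–5.
Only Model S2 has no losses; Model S2 is the Condorcet winner.

Model S2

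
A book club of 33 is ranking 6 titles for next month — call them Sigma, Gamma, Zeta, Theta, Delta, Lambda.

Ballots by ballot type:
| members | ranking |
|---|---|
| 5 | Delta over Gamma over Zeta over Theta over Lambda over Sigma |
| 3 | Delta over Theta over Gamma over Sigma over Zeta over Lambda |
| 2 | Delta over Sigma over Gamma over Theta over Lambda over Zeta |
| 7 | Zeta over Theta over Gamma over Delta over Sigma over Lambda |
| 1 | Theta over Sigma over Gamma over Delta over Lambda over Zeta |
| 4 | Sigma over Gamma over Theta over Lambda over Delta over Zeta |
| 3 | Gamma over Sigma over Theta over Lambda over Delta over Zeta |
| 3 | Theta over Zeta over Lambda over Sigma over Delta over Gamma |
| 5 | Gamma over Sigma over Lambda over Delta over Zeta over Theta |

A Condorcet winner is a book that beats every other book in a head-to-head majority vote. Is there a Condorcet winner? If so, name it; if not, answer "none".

Gamma

Check each pair by majority over 33 ballots:
Sigma vs Gamma: Gamma, 23–10.
Sigma vs Zeta: Sigma, 18–15.
Sigma–Theta: Theta 19–14.
Sigma–Delta: Delta 17–16.
Sigma–Lambda: Sigma 25–8.
Gamma–Zeta: Gamma 23–10.
Gamma vs Theta: Gamma, 19–14.
Gamma vs Delta: Gamma, 20–13.
Gamma vs Lambda: Gamma, 30–3.
Zeta vs Theta: Zeta wins 17–16.
Zeta vs Delta: Delta wins 23–10.
Zeta vs Lambda: Zeta, 18–15.
Theta vs Delta: Theta, 18–15.
Theta vs Lambda: Theta, 28–5.
Delta vs Lambda: Delta wins 18–15.
Gamma beats each of Sigma, Zeta, Theta, Delta, Lambda — Gamma is the Condorcet winner.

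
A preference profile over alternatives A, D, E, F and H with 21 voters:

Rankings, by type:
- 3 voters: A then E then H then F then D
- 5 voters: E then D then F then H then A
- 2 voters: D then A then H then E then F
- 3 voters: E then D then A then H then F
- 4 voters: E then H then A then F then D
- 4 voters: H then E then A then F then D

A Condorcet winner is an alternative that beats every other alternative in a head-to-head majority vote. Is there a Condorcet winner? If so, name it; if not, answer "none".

Check each pair by majority over 21 ballots:
A–D: A 11–10.
A vs E: A is ranked higher on 3+2 = 5 ballots, E on 16. E wins 16–5.
A vs F: A is ranked higher on 3+2+3+4+4 = 16 ballots, F on 5. A wins 16–5.
A–H: H 13–8.
D vs E: 2 for D, 19 for E — E by 19–2.
D vs F: F wins 11–10.
D vs H: H, 11–10.
E vs F: 3+5+2+3+4+4 = 21 for E, 0 for F — E by 21–0.
E vs H: 3+5+3+4 = 15 for E, 6 for H — E by 15–6.
F vs H: H wins 16–5.
E wins every pairwise contest, so E is the Condorcet winner.

E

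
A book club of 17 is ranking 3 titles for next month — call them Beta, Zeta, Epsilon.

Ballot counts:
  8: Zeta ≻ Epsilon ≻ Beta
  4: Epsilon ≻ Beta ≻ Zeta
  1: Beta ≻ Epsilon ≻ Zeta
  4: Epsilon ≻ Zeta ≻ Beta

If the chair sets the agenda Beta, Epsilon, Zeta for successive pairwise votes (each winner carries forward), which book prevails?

Round 1: Beta vs Epsilon — 1–16, Epsilon advances.
Round 2: Epsilon vs Zeta — 9–8, Epsilon advances.
The agenda winner is Epsilon.

Epsilon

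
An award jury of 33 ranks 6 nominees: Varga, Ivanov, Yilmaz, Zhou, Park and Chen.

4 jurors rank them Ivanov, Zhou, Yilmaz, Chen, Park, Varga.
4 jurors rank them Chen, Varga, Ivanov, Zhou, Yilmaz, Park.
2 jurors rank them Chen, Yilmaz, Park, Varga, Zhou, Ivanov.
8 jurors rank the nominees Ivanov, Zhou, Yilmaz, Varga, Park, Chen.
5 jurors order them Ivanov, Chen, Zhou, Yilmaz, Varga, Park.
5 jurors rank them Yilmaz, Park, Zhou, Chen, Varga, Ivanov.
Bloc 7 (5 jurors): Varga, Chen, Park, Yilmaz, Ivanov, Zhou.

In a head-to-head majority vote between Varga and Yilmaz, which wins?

Yilmaz

Ballots ranking Varga above Yilmaz: 4 + 5 = 9.
Ballots ranking Yilmaz above Varga: 33 − 9 = 24.
Yilmaz wins the head-to-head 24–9.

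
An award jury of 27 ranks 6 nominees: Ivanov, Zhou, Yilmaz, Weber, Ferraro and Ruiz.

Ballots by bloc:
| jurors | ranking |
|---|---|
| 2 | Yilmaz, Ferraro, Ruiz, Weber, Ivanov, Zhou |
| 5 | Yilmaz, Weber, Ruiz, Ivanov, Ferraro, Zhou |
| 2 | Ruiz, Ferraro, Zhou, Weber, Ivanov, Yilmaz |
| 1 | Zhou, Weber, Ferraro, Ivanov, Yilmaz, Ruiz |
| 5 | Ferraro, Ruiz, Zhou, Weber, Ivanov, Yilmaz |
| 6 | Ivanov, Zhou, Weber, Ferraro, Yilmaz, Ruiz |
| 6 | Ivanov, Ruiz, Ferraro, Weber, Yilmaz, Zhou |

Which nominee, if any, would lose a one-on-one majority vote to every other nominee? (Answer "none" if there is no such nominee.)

Pairwise majorities:
Ivanov vs Zhou: Ivanov wins 19–8.
Ivanov vs Yilmaz: Ivanov preferred on 2+1+5+6+6 = 20 ballots; Ivanov wins 20–7.
Ivanov vs Weber: 6+6 = 12 for Ivanov, 15 for Weber — Weber by 15–12.
Ivanov vs Ferraro: Ivanov wins 17–10.
Ivanov vs Ruiz: Ruiz wins 14–13.
Zhou vs Yilmaz: Zhou wins 14–13.
Zhou–Weber: Zhou 14–13.
Zhou vs Ferraro: Zhou preferred on 1+6 = 7 ballots; Ferraro wins 20–7.
Zhou vs Ruiz: 1+6 = 7 for Zhou, 20 for Ruiz — Ruiz by 20–7.
Yilmaz vs Weber: 7 to 20, Weber.
Yilmaz vs Ferraro: Ferraro wins 20–7.
Yilmaz vs Ruiz: 14 to 13, Yilmaz.
Weber–Ferraro: Ferraro 15–12.
Weber vs Ruiz: Weber is ranked higher on 5+1+6 = 12 ballots, Ruiz on 15. Ruiz wins 15–12.
Ferraro vs Ruiz: 14 to 13, Ferraro.
Each nominee has at least one pairwise win (Ivanov beats Zhou; Zhou beats Yilmaz; Yilmaz beats Ruiz; Weber beats Ivanov; Ferraro beats Zhou; Ruiz beats Ivanov) — no Condorcet loser.

none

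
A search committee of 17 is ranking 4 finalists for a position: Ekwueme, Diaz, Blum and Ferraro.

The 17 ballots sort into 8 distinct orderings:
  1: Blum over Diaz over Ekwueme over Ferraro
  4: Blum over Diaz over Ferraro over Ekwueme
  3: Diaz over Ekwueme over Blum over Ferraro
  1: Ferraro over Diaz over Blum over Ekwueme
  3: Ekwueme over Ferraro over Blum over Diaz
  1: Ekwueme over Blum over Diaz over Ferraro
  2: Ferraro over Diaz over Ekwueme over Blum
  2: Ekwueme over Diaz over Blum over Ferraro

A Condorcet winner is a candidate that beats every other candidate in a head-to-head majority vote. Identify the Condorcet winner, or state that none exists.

none

Check each pair by majority over 17 ballots:
Ekwueme vs Diaz: Diaz wins 11–6.
Ekwueme vs Blum: Ekwueme wins 11–6.
Ekwueme vs Ferraro: Ekwueme, 10–7.
Diaz vs Blum: Blum, 9–8.
Diaz vs Ferraro: Diaz wins 11–6.
Blum–Ferraro: Blum 11–6.
No candidate is unbeaten: Ekwueme loses to Diaz; Diaz loses to Blum; Blum loses to Ekwueme; Ferraro loses to Ekwueme. In particular Ekwueme beats Blum beats Diaz beats Ekwueme is a majority cycle — no Condorcet winner exists.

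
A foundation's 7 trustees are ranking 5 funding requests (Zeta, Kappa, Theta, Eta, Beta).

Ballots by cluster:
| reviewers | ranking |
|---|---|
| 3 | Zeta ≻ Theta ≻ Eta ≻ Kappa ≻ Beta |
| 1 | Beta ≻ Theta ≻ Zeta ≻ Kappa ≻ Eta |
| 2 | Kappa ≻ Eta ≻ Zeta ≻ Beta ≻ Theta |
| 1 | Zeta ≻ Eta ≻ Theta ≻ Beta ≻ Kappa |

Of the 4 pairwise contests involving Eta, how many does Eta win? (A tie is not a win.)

2

Eta against each rival (7 reviewers):
Eta vs Zeta: 2 to 5, Zeta.
Eta vs Kappa: 3+1 = 4 for Eta, 3 for Kappa — Eta by 4–3.
Eta vs Theta: Theta, 4–3.
Eta vs Beta: Eta is ranked higher on 3+2+1 = 6 ballots, Beta on 1. Eta wins 6–1.
Eta beats Kappa, Beta; loses to Zeta, Theta — 2 pairwise wins.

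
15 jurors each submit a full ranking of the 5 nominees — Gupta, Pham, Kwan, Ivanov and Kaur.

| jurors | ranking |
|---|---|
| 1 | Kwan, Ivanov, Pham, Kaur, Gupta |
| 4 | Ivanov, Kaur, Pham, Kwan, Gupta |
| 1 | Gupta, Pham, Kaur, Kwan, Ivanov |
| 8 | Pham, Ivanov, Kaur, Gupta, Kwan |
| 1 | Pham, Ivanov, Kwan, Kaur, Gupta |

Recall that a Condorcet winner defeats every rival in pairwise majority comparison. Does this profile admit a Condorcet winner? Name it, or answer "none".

Pham

Check each pair by majority over 15 ballots:
Gupta vs Pham: Pham wins 14–1.
Gupta vs Kwan: Gupta wins 9–6.
Gupta–Ivanov: Ivanov 14–1.
Gupta vs Kaur: Kaur wins 14–1.
Pham vs Kwan: Pham, 14–1.
Pham vs Ivanov: Pham, 10–5.
Pham vs Kaur: Pham, 11–4.
Kwan vs Ivanov: Ivanov, 13–2.
Kwan vs Kaur: Kaur, 13–2.
Ivanov–Kaur: Ivanov 14–1.
Only Pham has no losses; Pham is the Condorcet winner.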